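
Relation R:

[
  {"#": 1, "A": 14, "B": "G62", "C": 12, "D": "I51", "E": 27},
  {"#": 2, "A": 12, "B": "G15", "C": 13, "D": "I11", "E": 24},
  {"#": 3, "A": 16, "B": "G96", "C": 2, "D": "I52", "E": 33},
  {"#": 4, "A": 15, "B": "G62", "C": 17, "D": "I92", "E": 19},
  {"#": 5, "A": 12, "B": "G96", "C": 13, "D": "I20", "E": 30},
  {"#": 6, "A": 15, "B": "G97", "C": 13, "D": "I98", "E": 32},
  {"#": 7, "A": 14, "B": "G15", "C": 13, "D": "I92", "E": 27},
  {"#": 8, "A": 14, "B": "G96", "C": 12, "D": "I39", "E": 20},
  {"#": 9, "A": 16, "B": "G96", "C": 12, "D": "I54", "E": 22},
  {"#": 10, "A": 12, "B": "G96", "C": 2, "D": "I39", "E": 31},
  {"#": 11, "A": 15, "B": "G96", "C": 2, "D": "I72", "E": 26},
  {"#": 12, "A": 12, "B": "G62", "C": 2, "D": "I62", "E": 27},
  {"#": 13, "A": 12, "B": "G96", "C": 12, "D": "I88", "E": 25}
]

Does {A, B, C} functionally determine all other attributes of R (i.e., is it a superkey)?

All 13 rows have distinct {A, B, C} values, so {A, B, C} → (all attributes) holds and {A, B, C} is a superkey.

Yes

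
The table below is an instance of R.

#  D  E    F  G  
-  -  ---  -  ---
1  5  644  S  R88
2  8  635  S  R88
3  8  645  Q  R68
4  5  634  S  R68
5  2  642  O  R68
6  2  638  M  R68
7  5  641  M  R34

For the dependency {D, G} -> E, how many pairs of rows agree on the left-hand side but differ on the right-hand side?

1

(D=2, G=R68): violating pairs (5,6) — 1 pair.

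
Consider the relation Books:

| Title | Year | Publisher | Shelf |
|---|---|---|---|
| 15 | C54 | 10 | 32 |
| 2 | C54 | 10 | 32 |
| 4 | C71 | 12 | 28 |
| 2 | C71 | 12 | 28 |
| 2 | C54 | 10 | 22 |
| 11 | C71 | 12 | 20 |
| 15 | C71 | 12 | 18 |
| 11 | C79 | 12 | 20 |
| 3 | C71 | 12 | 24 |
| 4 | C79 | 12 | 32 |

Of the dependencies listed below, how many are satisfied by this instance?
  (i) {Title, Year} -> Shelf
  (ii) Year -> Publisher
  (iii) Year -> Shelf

(i) {Title, Year} -> Shelf: (Title=2, Year=C54): 2 rows → Shelf takes values {32, 22} — violation — fails.
(ii) Year -> Publisher: every LHS value maps to a single RHS value — holds.
(iii) Year -> Shelf: Year=C54: 3 rows → Shelf takes values {32, 22} — violation; Year=C71: 5 rows → Shelf takes values {28, 20, 18, 24} — violation; Year=C79: 2 rows → Shelf takes values {20, 32} — violation — fails.
1 of the 3 dependencies holds.

1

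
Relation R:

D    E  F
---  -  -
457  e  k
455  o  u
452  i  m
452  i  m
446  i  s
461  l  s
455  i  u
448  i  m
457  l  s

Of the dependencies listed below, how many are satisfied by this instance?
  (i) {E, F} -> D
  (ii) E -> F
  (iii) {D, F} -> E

0

(i) {E, F} -> D: (E=i, F=m): 3 rows → D takes values {452, 448} — violation; (E=l, F=s): 2 rows → D takes values {461, 457} — violation — fails.
(ii) E -> F: E=i: 5 rows → F takes values {m, s, u} — violation — fails.
(iii) {D, F} -> E: (D=455, F=u): 2 rows → E takes values {o, i} — violation — fails.
None of the 3 dependencies hold.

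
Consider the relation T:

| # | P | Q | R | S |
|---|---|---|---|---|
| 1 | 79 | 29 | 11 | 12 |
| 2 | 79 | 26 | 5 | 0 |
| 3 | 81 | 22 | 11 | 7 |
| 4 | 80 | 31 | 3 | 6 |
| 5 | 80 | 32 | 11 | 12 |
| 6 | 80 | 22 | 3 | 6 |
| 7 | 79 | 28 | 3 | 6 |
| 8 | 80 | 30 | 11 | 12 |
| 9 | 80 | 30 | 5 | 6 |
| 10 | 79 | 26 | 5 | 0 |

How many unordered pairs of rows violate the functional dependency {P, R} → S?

0

(P=79, R=5): all 2 rows agree on S — 0 pairs.
(P=80, R=3): all 2 rows agree on S — 0 pairs.
(P=80, R=11): all 2 rows agree on S — 0 pairs.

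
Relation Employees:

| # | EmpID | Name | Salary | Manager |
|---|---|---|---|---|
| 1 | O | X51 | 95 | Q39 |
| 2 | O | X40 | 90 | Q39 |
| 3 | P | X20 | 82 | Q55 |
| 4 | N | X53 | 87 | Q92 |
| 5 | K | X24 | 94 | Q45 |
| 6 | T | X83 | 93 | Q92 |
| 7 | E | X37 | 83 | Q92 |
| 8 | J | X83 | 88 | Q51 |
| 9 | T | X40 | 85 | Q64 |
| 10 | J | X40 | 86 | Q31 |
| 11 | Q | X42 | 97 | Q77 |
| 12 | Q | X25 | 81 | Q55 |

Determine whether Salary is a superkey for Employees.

Yes

All 12 rows have distinct Salary values, so Salary → (all attributes) holds and Salary is a superkey.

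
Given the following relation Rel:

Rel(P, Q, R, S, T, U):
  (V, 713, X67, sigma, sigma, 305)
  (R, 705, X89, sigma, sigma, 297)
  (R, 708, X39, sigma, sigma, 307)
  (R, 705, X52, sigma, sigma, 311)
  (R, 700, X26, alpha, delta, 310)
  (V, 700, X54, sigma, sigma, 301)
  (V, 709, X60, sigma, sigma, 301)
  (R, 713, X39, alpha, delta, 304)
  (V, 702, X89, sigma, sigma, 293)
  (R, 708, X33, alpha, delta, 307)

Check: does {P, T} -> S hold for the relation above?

Yes

(P=V, T=sigma): 4 rows → S = sigma, sigma, sigma, sigma ✓
(P=R, T=sigma): 3 rows → S = sigma, sigma, sigma ✓
(P=R, T=delta): 3 rows → S = alpha, alpha, alpha ✓
Every {P, T} value is associated with a single S value, so {P, T} -> S holds.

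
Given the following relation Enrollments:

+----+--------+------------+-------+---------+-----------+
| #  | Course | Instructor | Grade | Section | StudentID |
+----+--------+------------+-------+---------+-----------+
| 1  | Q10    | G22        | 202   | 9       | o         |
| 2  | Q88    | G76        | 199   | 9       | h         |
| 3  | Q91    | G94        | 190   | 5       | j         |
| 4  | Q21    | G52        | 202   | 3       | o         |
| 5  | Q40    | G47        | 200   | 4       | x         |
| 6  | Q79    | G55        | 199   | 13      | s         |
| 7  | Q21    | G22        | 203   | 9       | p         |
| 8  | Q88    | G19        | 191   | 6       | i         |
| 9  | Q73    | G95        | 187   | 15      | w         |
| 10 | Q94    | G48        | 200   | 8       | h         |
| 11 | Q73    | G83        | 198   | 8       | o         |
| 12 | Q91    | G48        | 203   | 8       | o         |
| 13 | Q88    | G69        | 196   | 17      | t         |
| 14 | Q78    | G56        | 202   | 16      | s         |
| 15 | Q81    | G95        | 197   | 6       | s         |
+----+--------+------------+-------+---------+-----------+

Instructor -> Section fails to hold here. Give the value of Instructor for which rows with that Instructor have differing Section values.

Instructor=G22: rows 1, 7 → Section = 9, 9 ✓
Instructor=G76: row 2 → Section = 9 ✓
Instructor=G94: row 3 → Section = 5 ✓
Instructor=G52: row 4 → Section = 3 ✓
Instructor=G47: row 5 → Section = 4 ✓
Instructor=G55: row 6 → Section = 13 ✓
Instructor=G19: row 8 → Section = 6 ✓
Instructor=G95: rows 9, 15 → Section takes values {15, 6} — violation
Instructor=G48: rows 10, 12 → Section = 8, 8 ✓
Instructor=G83: row 11 → Section = 8 ✓
Instructor=G69: row 13 → Section = 17 ✓
Instructor=G56: row 14 → Section = 16 ✓
The only Instructor value with inconsistent Section is Instructor=G95.

G95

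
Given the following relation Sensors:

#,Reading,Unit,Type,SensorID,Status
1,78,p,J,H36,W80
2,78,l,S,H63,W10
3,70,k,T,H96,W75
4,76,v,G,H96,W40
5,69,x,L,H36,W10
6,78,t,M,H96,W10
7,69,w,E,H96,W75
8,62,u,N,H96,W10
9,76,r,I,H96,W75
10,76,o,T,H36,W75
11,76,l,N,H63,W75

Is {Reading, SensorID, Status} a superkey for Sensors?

Yes

All 11 rows have distinct {Reading, SensorID, Status} values, so {Reading, SensorID, Status} → (all attributes) holds and {Reading, SensorID, Status} is a superkey.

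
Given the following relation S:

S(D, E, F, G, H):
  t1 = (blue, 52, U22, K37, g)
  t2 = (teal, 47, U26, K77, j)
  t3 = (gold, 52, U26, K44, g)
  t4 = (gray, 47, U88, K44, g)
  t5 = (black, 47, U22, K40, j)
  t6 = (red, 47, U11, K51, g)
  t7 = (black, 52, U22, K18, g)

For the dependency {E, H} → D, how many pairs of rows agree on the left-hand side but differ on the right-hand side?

5

(E=52, H=g): violating pairs (1,3), (1,7), (3,7) — 3 pairs.
(E=47, H=j): violating pairs (2,5) — 1 pair.
(E=47, H=g): violating pairs (4,6) — 1 pair.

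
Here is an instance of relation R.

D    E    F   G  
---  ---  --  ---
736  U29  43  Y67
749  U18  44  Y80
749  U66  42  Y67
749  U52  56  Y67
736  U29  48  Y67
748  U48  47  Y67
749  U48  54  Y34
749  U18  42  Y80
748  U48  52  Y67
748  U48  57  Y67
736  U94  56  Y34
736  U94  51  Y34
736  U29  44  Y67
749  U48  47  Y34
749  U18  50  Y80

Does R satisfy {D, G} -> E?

No

(D=736, G=Y67): 3 rows → E = U29, U29, U29 ✓
(D=749, G=Y80): 3 rows → E = U18, U18, U18 ✓
(D=749, G=Y67): 2 rows → E takes values {U66, U52} — violation
(D=748, G=Y67): 3 rows → E = U48, U48, U48 ✓
(D=749, G=Y34): 2 rows → E = U48, U48 ✓
(D=736, G=Y34): 2 rows → E = U94, U94 ✓
Two rows agree on {D, G} but differ on E, so {D, G} -> E does not hold.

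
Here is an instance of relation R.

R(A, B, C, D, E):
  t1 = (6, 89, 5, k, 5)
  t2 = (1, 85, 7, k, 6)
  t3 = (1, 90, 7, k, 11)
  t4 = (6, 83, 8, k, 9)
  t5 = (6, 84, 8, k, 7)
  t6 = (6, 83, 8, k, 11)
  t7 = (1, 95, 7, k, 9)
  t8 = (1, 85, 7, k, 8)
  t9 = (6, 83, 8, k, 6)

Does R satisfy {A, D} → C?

(A=6, D=k): rows 1, 4, 5, 6, 9 → C takes values {5, 8} — violation
(A=1, D=k): rows 2, 3, 7, 8 → C = 7, 7, 7, 7 ✓
Two rows agree on {A, D} but differ on C, so {A, D} → C does not hold.

No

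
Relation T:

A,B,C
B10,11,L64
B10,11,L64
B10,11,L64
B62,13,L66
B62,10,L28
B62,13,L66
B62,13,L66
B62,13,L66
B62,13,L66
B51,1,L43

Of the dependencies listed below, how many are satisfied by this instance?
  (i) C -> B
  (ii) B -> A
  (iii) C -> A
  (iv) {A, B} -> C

(i) C -> B: every LHS value maps to a single RHS value — holds.
(ii) B -> A: every LHS value maps to a single RHS value — holds.
(iii) C -> A: every LHS value maps to a single RHS value — holds.
(iv) {A, B} -> C: every LHS value maps to a single RHS value — holds.
4 of the 4 dependencies hold.

4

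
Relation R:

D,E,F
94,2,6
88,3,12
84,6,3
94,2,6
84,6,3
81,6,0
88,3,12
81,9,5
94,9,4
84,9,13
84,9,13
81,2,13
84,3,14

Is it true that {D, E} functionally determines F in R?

Yes

(D=94, E=2): 2 rows → F = 6, 6 ✓
(D=88, E=3): 2 rows → F = 12, 12 ✓
(D=84, E=6): 2 rows → F = 3, 3 ✓
(D=81, E=6): 1 row → F = 0 ✓
(D=81, E=9): 1 row → F = 5 ✓
(D=94, E=9): 1 row → F = 4 ✓
(D=84, E=9): 2 rows → F = 13, 13 ✓
(D=81, E=2): 1 row → F = 13 ✓
(D=84, E=3): 1 row → F = 14 ✓
Every {D, E} value is associated with a single F value, so {D, E} -> F holds.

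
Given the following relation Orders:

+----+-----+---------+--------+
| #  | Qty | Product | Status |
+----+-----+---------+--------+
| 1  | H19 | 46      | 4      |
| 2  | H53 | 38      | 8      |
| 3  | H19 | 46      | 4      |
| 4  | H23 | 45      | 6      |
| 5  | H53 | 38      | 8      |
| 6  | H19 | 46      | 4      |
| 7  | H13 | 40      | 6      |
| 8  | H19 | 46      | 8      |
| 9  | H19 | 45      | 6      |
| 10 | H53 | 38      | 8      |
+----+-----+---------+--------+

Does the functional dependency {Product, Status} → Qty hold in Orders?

No

(Product=46, Status=4): rows 1, 3, 6 → Qty = H19, H19, H19 ✓
(Product=38, Status=8): rows 2, 5, 10 → Qty = H53, H53, H53 ✓
(Product=45, Status=6): rows 4, 9 → Qty takes values {H23, H19} — violation
(Product=40, Status=6): row 7 → Qty = H13 ✓
(Product=46, Status=8): row 8 → Qty = H19 ✓
Two rows agree on {Product, Status} but differ on Qty, so {Product, Status} → Qty does not hold.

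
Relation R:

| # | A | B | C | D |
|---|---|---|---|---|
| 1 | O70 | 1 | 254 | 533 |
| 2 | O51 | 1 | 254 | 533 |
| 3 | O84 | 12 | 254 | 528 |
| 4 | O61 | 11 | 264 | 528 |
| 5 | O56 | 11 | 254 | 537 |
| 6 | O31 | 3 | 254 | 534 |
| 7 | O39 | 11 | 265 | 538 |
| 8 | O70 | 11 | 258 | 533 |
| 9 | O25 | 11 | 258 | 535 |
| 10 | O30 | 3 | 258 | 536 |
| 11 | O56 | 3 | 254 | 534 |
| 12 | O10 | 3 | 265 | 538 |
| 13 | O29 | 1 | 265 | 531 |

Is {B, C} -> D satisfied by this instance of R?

(B=1, C=254): rows 1, 2 → D = 533, 533 ✓
(B=12, C=254): row 3 → D = 528 ✓
(B=11, C=264): row 4 → D = 528 ✓
(B=11, C=254): row 5 → D = 537 ✓
(B=3, C=254): rows 6, 11 → D = 534, 534 ✓
(B=11, C=265): row 7 → D = 538 ✓
(B=11, C=258): rows 8, 9 → D takes values {533, 535} — violation
(B=3, C=258): row 10 → D = 536 ✓
(B=3, C=265): row 12 → D = 538 ✓
(B=1, C=265): row 13 → D = 531 ✓
Two rows agree on {B, C} but differ on D, so {B, C} -> D does not hold.

No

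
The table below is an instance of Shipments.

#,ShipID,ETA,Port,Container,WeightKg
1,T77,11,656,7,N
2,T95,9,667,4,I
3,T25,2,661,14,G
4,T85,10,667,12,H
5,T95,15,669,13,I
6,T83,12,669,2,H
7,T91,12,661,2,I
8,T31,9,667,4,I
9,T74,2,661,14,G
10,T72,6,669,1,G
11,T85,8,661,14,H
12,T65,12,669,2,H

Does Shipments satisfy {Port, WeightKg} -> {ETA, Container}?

Yes

(Port=656, WeightKg=N): row 1 → {ETA,Container} = (11, 7) ✓
(Port=667, WeightKg=I): rows 2, 8 → {ETA,Container} = (9, 4), (9, 4) ✓
(Port=661, WeightKg=G): rows 3, 9 → {ETA,Container} = (2, 14), (2, 14) ✓
(Port=667, WeightKg=H): row 4 → {ETA,Container} = (10, 12) ✓
(Port=669, WeightKg=I): row 5 → {ETA,Container} = (15, 13) ✓
(Port=669, WeightKg=H): rows 6, 12 → {ETA,Container} = (12, 2), (12, 2) ✓
(Port=661, WeightKg=I): row 7 → {ETA,Container} = (12, 2) ✓
(Port=669, WeightKg=G): row 10 → {ETA,Container} = (6, 1) ✓
(Port=661, WeightKg=H): row 11 → {ETA,Container} = (8, 14) ✓
Every {Port, WeightKg} value is associated with a single {ETA, Container} value, so {Port, WeightKg} -> {ETA, Container} holds.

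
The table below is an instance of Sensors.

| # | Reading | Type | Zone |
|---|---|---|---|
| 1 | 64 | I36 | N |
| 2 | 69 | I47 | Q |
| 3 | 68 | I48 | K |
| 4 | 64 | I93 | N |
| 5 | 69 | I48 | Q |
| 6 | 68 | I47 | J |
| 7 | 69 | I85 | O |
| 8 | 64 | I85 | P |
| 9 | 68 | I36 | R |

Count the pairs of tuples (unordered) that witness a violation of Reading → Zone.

7

Reading=64: violating pairs (1,8), (4,8) — 2 pairs.
Reading=69: violating pairs (2,7), (5,7) — 2 pairs.
Reading=68: violating pairs (3,6), (3,9), (6,9) — 3 pairs.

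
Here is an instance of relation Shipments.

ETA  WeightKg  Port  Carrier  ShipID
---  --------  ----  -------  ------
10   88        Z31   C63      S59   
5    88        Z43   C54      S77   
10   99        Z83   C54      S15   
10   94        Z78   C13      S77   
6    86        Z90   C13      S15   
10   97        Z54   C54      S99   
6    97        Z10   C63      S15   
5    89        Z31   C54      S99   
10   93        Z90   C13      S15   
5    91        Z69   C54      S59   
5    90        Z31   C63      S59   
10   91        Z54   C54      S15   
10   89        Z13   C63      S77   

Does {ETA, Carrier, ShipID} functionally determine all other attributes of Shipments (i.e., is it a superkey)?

No

Two distinct rows share (ETA=10, Carrier=C54, ShipID=S15), so {ETA, Carrier, ShipID} does not determine every attribute — not a superkey.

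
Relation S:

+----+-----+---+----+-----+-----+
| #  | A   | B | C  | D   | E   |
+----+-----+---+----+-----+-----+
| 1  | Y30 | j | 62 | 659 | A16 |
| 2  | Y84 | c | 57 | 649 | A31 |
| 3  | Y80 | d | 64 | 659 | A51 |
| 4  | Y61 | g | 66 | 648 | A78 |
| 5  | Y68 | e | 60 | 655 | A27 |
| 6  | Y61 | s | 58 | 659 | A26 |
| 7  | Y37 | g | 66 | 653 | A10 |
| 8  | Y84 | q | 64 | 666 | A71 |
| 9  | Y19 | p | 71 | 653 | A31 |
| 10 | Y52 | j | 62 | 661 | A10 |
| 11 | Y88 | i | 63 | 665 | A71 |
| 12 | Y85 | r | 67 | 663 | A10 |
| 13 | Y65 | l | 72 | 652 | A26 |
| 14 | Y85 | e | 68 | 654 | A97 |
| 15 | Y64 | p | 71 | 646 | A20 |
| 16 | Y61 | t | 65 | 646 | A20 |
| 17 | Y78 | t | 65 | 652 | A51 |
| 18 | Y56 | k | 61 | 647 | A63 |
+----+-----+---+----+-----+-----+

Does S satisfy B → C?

No

B=j: rows 1, 10 → C = 62, 62 ✓
B=c: row 2 → C = 57 ✓
B=d: row 3 → C = 64 ✓
B=g: rows 4, 7 → C = 66, 66 ✓
B=e: rows 5, 14 → C takes values {60, 68} — violation
B=s: row 6 → C = 58 ✓
B=q: row 8 → C = 64 ✓
B=p: rows 9, 15 → C = 71, 71 ✓
B=i: row 11 → C = 63 ✓
B=r: row 12 → C = 67 ✓
B=l: row 13 → C = 72 ✓
B=t: rows 16, 17 → C = 65, 65 ✓
B=k: row 18 → C = 61 ✓
Two rows agree on B but differ on C, so B → C does not hold.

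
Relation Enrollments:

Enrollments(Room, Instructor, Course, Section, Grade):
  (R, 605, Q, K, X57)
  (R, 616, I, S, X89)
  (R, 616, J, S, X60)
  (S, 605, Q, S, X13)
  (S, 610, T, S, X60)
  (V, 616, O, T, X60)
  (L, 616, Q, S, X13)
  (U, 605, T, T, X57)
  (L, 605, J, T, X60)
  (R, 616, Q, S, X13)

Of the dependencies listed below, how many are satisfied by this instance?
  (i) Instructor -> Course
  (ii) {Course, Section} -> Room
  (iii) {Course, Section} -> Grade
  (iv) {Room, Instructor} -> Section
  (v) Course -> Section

2

(i) Instructor -> Course: Instructor=605: 4 rows → Course takes values {Q, T, J} — violation; Instructor=616: 5 rows → Course takes values {I, J, O, Q} — violation — fails.
(ii) {Course, Section} -> Room: (Course=Q, Section=S): 3 rows → Room takes values {S, L, R} — violation — fails.
(iii) {Course, Section} -> Grade: every LHS value maps to a single RHS value — holds.
(iv) {Room, Instructor} -> Section: every LHS value maps to a single RHS value — holds.
(v) Course -> Section: Course=Q: 4 rows → Section takes values {K, S} — violation; Course=J: 2 rows → Section takes values {S, T} — violation; Course=T: 2 rows → Section takes values {S, T} — violation — fails.
2 of the 5 dependencies hold.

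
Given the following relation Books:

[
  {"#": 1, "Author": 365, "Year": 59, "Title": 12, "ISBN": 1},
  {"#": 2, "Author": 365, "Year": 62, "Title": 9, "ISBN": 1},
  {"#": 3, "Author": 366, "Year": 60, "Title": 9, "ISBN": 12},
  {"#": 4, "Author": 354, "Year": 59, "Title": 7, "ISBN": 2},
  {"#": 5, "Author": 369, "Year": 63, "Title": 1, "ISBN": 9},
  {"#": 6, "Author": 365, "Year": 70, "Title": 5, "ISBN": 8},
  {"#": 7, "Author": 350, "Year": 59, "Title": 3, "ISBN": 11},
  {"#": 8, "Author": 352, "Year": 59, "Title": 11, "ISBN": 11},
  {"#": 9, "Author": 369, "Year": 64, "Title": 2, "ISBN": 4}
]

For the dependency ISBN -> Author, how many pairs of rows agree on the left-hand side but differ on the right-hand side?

ISBN=1: all 2 rows agree on Author — 0 pairs.
ISBN=11: violating pairs (7,8) — 1 pair.

1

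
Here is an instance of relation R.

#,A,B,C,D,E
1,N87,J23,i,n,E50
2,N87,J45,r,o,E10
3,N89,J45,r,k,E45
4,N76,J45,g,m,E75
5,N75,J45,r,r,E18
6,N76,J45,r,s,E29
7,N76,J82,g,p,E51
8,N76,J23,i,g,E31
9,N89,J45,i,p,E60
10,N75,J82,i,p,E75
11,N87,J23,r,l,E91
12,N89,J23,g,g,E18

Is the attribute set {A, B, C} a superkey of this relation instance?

Yes

All 12 rows have distinct {A, B, C} values, so {A, B, C} → (all attributes) holds and {A, B, C} is a superkey.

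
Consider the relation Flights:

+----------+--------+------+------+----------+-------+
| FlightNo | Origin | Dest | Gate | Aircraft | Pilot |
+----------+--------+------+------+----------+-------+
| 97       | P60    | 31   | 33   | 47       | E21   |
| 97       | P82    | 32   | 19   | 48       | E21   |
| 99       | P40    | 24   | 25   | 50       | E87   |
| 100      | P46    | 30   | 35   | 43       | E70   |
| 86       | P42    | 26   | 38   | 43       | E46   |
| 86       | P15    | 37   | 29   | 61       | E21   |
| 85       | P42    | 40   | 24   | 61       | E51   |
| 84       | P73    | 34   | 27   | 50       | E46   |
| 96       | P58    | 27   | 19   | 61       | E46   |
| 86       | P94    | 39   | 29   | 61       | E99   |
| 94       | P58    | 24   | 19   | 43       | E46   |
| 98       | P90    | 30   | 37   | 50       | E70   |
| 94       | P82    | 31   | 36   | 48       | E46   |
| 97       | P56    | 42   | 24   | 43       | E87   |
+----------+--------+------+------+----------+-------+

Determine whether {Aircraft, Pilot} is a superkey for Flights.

Two distinct rows share (Aircraft=43, Pilot=E46), so {Aircraft, Pilot} does not determine every attribute — not a superkey.

No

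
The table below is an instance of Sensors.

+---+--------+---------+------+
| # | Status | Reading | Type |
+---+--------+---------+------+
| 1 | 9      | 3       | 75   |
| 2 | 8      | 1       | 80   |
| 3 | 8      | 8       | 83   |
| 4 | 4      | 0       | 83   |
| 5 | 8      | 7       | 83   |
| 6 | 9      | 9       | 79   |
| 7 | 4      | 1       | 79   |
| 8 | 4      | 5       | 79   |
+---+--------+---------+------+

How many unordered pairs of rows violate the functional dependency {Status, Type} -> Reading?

2

(Status=8, Type=83): violating pairs (3,5) — 1 pair.
(Status=4, Type=79): violating pairs (7,8) — 1 pair.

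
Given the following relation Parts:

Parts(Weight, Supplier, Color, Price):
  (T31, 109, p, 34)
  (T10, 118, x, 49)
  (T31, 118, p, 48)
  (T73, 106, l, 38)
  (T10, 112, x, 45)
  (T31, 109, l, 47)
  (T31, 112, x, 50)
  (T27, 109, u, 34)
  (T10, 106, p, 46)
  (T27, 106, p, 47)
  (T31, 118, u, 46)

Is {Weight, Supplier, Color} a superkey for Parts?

Yes

All 11 rows have distinct {Weight, Supplier, Color} values, so {Weight, Supplier, Color} → (all attributes) holds and {Weight, Supplier, Color} is a superkey.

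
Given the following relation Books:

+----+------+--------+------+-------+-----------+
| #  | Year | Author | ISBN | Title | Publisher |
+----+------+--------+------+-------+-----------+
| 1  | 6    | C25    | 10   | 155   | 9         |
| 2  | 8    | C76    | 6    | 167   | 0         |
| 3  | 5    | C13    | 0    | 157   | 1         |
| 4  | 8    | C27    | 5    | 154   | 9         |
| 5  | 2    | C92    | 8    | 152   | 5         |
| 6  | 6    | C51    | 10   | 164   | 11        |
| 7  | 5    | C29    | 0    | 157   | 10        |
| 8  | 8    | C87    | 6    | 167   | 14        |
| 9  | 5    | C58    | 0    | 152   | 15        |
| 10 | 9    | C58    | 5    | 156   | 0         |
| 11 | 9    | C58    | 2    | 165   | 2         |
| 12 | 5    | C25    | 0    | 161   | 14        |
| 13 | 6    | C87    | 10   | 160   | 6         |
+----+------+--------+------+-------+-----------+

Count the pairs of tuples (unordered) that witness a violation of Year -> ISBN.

3

Year=6: all 3 rows agree on ISBN — 0 pairs.
Year=8: violating pairs (2,4), (4,8) — 2 pairs.
Year=5: all 4 rows agree on ISBN — 0 pairs.
Year=9: violating pairs (10,11) — 1 pair.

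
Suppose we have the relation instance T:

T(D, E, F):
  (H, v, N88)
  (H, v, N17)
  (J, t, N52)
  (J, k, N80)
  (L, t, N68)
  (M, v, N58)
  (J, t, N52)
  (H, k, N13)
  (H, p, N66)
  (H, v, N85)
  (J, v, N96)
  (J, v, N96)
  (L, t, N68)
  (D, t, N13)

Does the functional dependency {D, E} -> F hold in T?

(D=H, E=v): 3 rows → F takes values {N88, N17, N85} — violation
(D=J, E=t): 2 rows → F = N52, N52 ✓
(D=J, E=k): 1 row → F = N80 ✓
(D=L, E=t): 2 rows → F = N68, N68 ✓
(D=M, E=v): 1 row → F = N58 ✓
(D=H, E=k): 1 row → F = N13 ✓
(D=H, E=p): 1 row → F = N66 ✓
(D=J, E=v): 2 rows → F = N96, N96 ✓
(D=D, E=t): 1 row → F = N13 ✓
Two rows agree on {D, E} but differ on F, so {D, E} -> F does not hold.

No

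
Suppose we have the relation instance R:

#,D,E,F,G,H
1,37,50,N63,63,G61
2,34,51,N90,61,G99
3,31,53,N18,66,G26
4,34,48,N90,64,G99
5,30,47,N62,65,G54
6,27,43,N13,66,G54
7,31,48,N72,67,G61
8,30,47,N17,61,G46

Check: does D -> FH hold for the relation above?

No

D=37: row 1 → {F,H} = (N63, G61) ✓
D=34: rows 2, 4 → {F,H} = (N90, G99), (N90, G99) ✓
D=31: rows 3, 7 → {F,H} takes values {(N18, G26), (N72, G61)} — violation
D=30: rows 5, 8 → {F,H} takes values {(N62, G54), (N17, G46)} — violation
D=27: row 6 → {F,H} = (N13, G54) ✓
Two rows agree on D but differ on FH, so D -> FH does not hold.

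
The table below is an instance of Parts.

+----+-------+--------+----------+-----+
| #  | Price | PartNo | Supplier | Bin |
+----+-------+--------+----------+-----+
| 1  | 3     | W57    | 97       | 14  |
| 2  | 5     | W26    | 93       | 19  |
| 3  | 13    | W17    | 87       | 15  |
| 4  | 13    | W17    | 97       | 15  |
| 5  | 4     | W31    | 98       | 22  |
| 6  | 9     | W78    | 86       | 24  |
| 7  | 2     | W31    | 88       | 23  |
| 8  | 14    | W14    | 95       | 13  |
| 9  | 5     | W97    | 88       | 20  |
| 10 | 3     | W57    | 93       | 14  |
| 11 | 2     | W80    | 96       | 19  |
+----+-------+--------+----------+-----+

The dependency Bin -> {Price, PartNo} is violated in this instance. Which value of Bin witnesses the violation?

Bin=14: rows 1, 10 → {Price,PartNo} = (3, W57), (3, W57) ✓
Bin=19: rows 2, 11 → {Price,PartNo} takes values {(5, W26), (2, W80)} — violation
Bin=15: rows 3, 4 → {Price,PartNo} = (13, W17), (13, W17) ✓
Bin=22: row 5 → {Price,PartNo} = (4, W31) ✓
Bin=24: row 6 → {Price,PartNo} = (9, W78) ✓
Bin=23: row 7 → {Price,PartNo} = (2, W31) ✓
Bin=13: row 8 → {Price,PartNo} = (14, W14) ✓
Bin=20: row 9 → {Price,PartNo} = (5, W97) ✓
The only Bin value with inconsistent RHS is Bin=19.

19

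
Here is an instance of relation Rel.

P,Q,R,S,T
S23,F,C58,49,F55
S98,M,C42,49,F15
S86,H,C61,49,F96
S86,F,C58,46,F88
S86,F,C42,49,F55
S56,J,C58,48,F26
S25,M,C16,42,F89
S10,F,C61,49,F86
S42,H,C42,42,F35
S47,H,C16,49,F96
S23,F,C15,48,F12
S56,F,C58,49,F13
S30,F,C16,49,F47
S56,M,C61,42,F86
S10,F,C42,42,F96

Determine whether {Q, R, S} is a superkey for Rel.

Two distinct rows share (Q=F, R=C58, S=49), so {Q, R, S} does not determine every attribute — not a superkey.

No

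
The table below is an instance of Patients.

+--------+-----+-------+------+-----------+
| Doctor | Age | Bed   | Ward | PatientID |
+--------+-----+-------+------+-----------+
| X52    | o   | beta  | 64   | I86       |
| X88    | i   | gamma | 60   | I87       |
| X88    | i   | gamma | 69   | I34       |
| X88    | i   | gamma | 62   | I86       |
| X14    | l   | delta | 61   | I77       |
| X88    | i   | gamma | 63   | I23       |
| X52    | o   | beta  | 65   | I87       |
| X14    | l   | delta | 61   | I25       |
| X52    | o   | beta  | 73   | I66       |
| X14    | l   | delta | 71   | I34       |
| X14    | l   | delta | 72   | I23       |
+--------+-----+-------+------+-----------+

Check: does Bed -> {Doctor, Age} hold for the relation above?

Bed=beta: 3 rows → {Doctor,Age} = (X52, o), (X52, o), (X52, o) ✓
Bed=gamma: 4 rows → {Doctor,Age} = (X88, i), (X88, i), (X88, i), (X88, i) ✓
Bed=delta: 4 rows → {Doctor,Age} = (X14, l), (X14, l), (X14, l), (X14, l) ✓
Every Bed value is associated with a single {Doctor, Age} value, so Bed -> {Doctor, Age} holds.

Yes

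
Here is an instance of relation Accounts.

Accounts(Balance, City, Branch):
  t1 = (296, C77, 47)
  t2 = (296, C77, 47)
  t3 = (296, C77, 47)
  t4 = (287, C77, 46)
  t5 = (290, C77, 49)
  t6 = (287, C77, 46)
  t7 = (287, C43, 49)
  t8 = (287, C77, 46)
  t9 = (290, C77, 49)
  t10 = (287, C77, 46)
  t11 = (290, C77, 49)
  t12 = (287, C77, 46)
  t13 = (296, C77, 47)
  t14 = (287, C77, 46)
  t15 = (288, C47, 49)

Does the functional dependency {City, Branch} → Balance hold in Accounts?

(City=C77, Branch=47): rows 1, 2, 3, 13 → Balance = 296, 296, 296, 296 ✓
(City=C77, Branch=46): rows 4, 6, 8, 10, 12, 14 → Balance = 287, 287, 287, 287, 287, 287 ✓
(City=C77, Branch=49): rows 5, 9, 11 → Balance = 290, 290, 290 ✓
(City=C43, Branch=49): row 7 → Balance = 287 ✓
(City=C47, Branch=49): row 15 → Balance = 288 ✓
Every {City, Branch} value is associated with a single Balance value, so {City, Branch} → Balance holds.

Yes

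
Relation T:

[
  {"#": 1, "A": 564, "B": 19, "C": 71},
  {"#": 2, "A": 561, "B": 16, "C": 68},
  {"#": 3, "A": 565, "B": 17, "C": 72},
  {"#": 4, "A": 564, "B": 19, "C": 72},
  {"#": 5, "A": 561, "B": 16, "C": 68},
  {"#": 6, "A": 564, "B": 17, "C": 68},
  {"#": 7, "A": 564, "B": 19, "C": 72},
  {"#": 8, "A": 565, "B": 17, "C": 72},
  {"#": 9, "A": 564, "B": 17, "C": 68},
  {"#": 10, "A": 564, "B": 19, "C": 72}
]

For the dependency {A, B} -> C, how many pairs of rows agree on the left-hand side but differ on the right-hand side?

3

(A=564, B=19): violating pairs (1,4), (1,7), (1,10) — 3 pairs.
(A=561, B=16): all 2 rows agree on C — 0 pairs.
(A=565, B=17): all 2 rows agree on C — 0 pairs.
(A=564, B=17): all 2 rows agree on C — 0 pairs.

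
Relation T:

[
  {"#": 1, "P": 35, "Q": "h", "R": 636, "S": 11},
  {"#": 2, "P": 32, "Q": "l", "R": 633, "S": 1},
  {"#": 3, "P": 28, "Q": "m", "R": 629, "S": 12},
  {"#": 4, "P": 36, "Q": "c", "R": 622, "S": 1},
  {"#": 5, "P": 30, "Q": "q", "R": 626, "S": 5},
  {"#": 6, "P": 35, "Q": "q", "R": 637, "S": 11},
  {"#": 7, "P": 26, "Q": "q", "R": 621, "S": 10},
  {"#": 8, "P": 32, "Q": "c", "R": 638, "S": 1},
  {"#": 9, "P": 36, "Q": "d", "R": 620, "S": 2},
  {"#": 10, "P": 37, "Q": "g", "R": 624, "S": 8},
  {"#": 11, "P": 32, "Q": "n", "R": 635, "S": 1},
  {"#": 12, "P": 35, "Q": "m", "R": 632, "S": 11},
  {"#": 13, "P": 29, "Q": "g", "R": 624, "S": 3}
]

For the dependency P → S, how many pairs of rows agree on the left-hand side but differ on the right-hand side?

1

P=35: all 3 rows agree on S — 0 pairs.
P=32: all 3 rows agree on S — 0 pairs.
P=36: violating pairs (4,9) — 1 pair.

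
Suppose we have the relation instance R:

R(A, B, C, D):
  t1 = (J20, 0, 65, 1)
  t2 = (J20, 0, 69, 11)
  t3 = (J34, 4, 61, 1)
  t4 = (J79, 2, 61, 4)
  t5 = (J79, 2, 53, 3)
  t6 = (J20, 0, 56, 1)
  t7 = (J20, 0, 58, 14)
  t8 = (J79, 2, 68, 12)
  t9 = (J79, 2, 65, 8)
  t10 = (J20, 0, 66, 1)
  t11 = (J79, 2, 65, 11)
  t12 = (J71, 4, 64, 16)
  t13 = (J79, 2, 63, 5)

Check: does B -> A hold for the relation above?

B=0: rows 1, 2, 6, 7, 10 → A = J20, J20, J20, J20, J20 ✓
B=4: rows 3, 12 → A takes values {J34, J71} — violation
B=2: rows 4, 5, 8, 9, 11, 13 → A = J79, J79, J79, J79, J79, J79 ✓
Two rows agree on B but differ on A, so B -> A does not hold.

No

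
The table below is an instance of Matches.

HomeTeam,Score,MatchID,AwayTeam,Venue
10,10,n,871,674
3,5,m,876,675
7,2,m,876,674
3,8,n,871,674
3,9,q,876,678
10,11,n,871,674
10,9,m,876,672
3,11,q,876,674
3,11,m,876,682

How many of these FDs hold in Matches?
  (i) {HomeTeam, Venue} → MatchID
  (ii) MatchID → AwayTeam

(i) {HomeTeam, Venue} → MatchID: (HomeTeam=3, Venue=674): 2 rows → MatchID takes values {n, q} — violation — fails.
(ii) MatchID → AwayTeam: every LHS value maps to a single RHS value — holds.
1 of the 2 dependencies holds.

1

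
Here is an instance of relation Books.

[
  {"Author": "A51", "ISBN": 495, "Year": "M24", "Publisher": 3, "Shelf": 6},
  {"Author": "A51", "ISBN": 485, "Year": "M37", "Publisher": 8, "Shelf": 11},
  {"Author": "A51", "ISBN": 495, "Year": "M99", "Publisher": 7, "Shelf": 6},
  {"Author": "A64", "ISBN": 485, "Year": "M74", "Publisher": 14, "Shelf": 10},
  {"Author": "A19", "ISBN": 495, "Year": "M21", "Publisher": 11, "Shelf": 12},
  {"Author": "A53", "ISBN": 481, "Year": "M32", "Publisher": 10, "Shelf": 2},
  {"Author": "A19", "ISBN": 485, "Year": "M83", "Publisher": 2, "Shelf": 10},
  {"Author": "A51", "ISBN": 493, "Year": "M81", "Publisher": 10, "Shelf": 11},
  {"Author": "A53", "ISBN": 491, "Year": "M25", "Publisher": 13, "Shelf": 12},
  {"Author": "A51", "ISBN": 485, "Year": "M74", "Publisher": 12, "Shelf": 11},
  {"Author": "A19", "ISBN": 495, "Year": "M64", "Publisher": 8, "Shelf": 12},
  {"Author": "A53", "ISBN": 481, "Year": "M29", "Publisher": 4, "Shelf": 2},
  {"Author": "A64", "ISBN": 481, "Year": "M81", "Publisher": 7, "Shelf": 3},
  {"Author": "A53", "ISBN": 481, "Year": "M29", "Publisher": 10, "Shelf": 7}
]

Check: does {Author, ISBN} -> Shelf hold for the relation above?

No

(Author=A51, ISBN=495): 2 rows → Shelf = 6, 6 ✓
(Author=A51, ISBN=485): 2 rows → Shelf = 11, 11 ✓
(Author=A64, ISBN=485): 1 row → Shelf = 10 ✓
(Author=A19, ISBN=495): 2 rows → Shelf = 12, 12 ✓
(Author=A53, ISBN=481): 3 rows → Shelf takes values {2, 7} — violation
(Author=A19, ISBN=485): 1 row → Shelf = 10 ✓
(Author=A51, ISBN=493): 1 row → Shelf = 11 ✓
(Author=A53, ISBN=491): 1 row → Shelf = 12 ✓
(Author=A64, ISBN=481): 1 row → Shelf = 3 ✓
Two rows agree on {Author, ISBN} but differ on Shelf, so {Author, ISBN} -> Shelf does not hold.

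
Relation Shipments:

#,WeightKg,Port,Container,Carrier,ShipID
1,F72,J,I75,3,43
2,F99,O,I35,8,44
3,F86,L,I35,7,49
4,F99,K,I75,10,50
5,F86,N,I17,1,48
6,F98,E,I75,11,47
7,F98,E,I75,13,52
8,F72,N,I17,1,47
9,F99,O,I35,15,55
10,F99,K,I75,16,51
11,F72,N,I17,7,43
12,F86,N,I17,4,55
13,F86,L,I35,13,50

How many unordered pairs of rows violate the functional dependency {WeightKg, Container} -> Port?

0

(WeightKg=F99, Container=I35): all 2 rows agree on Port — 0 pairs.
(WeightKg=F86, Container=I35): all 2 rows agree on Port — 0 pairs.
(WeightKg=F99, Container=I75): all 2 rows agree on Port — 0 pairs.
(WeightKg=F86, Container=I17): all 2 rows agree on Port — 0 pairs.
(WeightKg=F98, Container=I75): all 2 rows agree on Port — 0 pairs.
(WeightKg=F72, Container=I17): all 2 rows agree on Port — 0 pairs.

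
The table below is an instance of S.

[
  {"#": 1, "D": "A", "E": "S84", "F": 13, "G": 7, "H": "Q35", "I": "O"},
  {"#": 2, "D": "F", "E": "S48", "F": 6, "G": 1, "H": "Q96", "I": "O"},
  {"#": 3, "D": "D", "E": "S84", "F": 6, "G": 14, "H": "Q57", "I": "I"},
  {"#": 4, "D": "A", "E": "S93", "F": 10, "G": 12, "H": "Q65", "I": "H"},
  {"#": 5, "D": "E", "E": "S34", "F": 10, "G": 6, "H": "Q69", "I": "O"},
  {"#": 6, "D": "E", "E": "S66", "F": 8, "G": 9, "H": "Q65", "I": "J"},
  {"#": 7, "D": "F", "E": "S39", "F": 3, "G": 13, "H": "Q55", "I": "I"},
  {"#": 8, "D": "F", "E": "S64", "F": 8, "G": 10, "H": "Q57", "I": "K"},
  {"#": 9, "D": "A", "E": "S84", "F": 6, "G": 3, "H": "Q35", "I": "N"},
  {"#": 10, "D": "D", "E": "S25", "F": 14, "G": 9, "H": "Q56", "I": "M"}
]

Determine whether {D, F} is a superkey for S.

Yes

All 10 rows have distinct {D, F} values, so {D, F} → (all attributes) holds and {D, F} is a superkey.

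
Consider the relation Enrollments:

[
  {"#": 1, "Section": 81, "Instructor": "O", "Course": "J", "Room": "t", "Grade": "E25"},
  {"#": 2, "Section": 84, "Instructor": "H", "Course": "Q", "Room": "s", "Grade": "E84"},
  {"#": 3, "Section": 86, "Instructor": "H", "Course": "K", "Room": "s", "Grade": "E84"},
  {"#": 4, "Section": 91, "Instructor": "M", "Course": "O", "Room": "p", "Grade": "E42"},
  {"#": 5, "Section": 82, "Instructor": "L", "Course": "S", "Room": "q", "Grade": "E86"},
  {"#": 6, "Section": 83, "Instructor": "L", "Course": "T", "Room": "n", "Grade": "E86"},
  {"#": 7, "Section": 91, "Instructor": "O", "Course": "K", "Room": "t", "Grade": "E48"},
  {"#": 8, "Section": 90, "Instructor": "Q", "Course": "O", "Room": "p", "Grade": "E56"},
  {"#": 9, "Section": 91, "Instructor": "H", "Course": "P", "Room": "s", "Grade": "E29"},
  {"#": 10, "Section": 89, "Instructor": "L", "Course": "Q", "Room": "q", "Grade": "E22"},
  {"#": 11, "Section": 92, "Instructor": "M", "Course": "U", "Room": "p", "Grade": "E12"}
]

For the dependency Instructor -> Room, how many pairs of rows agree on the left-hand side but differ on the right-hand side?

Instructor=O: all 2 rows agree on Room — 0 pairs.
Instructor=H: all 3 rows agree on Room — 0 pairs.
Instructor=M: all 2 rows agree on Room — 0 pairs.
Instructor=L: violating pairs (5,6), (6,10) — 2 pairs.

2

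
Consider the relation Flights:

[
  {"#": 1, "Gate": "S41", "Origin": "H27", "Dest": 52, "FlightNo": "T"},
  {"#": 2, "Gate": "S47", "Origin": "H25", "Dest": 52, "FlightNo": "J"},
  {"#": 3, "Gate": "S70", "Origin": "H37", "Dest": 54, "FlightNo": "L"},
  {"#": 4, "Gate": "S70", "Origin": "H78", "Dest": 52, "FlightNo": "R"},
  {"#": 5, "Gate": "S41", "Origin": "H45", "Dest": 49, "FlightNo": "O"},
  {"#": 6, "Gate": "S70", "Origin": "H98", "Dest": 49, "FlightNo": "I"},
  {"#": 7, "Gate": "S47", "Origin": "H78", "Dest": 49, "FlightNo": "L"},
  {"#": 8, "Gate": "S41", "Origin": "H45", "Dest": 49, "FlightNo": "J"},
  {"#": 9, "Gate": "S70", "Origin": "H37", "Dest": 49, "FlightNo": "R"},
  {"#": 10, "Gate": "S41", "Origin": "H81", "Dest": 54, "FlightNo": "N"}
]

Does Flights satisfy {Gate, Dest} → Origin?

No

(Gate=S41, Dest=52): row 1 → Origin = H27 ✓
(Gate=S47, Dest=52): row 2 → Origin = H25 ✓
(Gate=S70, Dest=54): row 3 → Origin = H37 ✓
(Gate=S70, Dest=52): row 4 → Origin = H78 ✓
(Gate=S41, Dest=49): rows 5, 8 → Origin = H45, H45 ✓
(Gate=S70, Dest=49): rows 6, 9 → Origin takes values {H98, H37} — violation
(Gate=S47, Dest=49): row 7 → Origin = H78 ✓
(Gate=S41, Dest=54): row 10 → Origin = H81 ✓
Two rows agree on {Gate, Dest} but differ on Origin, so {Gate, Dest} → Origin does not hold.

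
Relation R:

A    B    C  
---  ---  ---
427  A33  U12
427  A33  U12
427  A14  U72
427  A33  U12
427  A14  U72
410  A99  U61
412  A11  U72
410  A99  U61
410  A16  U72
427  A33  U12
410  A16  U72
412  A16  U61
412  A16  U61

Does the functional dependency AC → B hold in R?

(A=427, C=U12): 4 rows → B = A33, A33, A33, A33 ✓
(A=427, C=U72): 2 rows → B = A14, A14 ✓
(A=410, C=U61): 2 rows → B = A99, A99 ✓
(A=412, C=U72): 1 row → B = A11 ✓
(A=410, C=U72): 2 rows → B = A16, A16 ✓
(A=412, C=U61): 2 rows → B = A16, A16 ✓
Every AC value is associated with a single B value, so AC → B holds.

Yes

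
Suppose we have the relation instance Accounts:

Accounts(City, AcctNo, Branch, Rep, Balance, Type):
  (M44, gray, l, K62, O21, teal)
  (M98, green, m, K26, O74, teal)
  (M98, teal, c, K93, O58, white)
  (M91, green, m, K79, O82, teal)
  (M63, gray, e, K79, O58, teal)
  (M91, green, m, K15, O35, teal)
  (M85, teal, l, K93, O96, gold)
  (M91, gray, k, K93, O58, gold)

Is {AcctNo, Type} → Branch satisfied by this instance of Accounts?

No

(AcctNo=gray, Type=teal): 2 rows → Branch takes values {l, e} — violation
(AcctNo=green, Type=teal): 3 rows → Branch = m, m, m ✓
(AcctNo=teal, Type=white): 1 row → Branch = c ✓
(AcctNo=teal, Type=gold): 1 row → Branch = l ✓
(AcctNo=gray, Type=gold): 1 row → Branch = k ✓
Two rows agree on {AcctNo, Type} but differ on Branch, so {AcctNo, Type} → Branch does not hold.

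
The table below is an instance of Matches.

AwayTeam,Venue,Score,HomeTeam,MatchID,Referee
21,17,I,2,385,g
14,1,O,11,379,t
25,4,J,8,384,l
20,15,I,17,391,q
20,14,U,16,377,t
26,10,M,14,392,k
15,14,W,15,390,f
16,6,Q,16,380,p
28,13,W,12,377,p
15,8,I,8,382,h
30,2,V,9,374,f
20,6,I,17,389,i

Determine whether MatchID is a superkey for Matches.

No

Two distinct rows share MatchID=377, so MatchID does not determine every attribute — not a superkey.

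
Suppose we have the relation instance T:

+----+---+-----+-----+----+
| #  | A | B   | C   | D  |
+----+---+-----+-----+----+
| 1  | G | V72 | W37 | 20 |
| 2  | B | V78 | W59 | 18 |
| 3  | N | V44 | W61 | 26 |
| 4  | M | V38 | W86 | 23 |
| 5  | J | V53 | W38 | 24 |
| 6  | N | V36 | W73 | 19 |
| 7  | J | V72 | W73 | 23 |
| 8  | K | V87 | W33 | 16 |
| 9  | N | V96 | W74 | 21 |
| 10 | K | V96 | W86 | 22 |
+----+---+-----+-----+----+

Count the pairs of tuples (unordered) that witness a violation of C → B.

C=W86: violating pairs (4,10) — 1 pair.
C=W73: violating pairs (6,7) — 1 pair.

2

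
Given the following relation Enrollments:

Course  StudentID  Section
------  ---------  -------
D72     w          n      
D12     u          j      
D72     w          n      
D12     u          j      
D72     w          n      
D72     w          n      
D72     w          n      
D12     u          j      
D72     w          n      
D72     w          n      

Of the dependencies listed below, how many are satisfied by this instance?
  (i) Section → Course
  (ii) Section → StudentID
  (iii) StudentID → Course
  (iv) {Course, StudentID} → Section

(i) Section → Course: every LHS value maps to a single RHS value — holds.
(ii) Section → StudentID: every LHS value maps to a single RHS value — holds.
(iii) StudentID → Course: every LHS value maps to a single RHS value — holds.
(iv) {Course, StudentID} → Section: every LHS value maps to a single RHS value — holds.
4 of the 4 dependencies hold.

4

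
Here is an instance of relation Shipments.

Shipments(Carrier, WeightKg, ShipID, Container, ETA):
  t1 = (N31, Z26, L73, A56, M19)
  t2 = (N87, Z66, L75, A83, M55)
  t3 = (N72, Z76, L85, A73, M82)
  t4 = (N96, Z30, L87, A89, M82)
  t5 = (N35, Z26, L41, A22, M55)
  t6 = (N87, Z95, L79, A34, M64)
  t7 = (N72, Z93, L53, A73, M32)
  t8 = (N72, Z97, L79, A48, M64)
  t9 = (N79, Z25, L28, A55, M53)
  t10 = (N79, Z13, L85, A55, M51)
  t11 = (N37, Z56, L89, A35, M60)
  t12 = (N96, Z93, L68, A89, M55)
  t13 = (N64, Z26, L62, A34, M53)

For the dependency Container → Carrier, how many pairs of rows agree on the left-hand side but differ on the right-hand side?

Container=A73: all 2 rows agree on Carrier — 0 pairs.
Container=A89: all 2 rows agree on Carrier — 0 pairs.
Container=A34: violating pairs (6,13) — 1 pair.
Container=A55: all 2 rows agree on Carrier — 0 pairs.

1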